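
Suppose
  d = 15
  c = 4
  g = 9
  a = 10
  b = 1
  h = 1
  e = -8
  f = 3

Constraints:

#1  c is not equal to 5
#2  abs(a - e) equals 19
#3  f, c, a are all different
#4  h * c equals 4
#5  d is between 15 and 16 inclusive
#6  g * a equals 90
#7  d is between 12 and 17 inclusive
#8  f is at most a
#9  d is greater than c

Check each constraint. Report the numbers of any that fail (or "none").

#1 c = 4, and 4 ≠ 5  holds
#2 abs(10 - (-8)) = 18, not 19  fails
#3 values 3, 4, 10 are pairwise distinct  holds
#4 h * c = 1 * 4 = 4  holds
#5 d = 15 lies in [15, 16]  holds
#6 g * a = 9 * 10 = 90  holds
#7 d = 15 lies in [12, 17]  holds
#8 f = 3, a = 10; 3 ≤ 10  holds
#9 d = 15, c = 4; 15 > 4  holds

Constraint 2 is violated.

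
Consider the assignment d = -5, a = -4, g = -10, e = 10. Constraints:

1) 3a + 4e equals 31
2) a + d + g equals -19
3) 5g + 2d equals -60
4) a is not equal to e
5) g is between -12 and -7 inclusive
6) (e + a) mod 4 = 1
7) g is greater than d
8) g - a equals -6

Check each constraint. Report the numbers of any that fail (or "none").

Violated: 1, 6, and 7.

1) 3a + 4e = 3(-4) + 4(10) = 28, not 31 — fails.
2) a + d + g = -4 + (-5) + (-10) = -19 — holds.
3) 5g + 2d = 5(-10) + 2(-5) = -60 — holds.
4) a = -4, e = 10; distinct — holds.
5) g = -10 lies in [-12, -7] — holds.
6) e + a = 6; 6 mod 4 = 2, not 1 — fails.
7) g = -10, d = -5; -10 ≤ -5 (want >) — fails.
8) g - a = -10 - (-4) = -6 — holds.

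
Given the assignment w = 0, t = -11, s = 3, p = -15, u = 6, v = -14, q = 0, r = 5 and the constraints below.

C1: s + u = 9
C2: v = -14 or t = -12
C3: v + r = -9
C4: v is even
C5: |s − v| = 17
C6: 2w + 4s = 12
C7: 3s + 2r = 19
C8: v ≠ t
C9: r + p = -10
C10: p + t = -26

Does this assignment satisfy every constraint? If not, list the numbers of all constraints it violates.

C1: s + u = 3 + 6 = 9 — holds.
C2: v = -14 = -14 (first disjunct) — holds.
C3: v + r = -14 + 5 = -9 — holds.
C4: v = -14 is even — holds.
C5: |3 − (-14)| = 17 — holds.
C6: 2w + 4s = 2(0) + 4(3) = 12 — holds.
C7: 3s + 2r = 3(3) + 2(5) = 19 — holds.
C8: v = -14, t = -11; distinct — holds.
C9: r + p = 5 + (-15) = -10 — holds.
C10: p + t = -15 + (-11) = -26 — holds.

No violations.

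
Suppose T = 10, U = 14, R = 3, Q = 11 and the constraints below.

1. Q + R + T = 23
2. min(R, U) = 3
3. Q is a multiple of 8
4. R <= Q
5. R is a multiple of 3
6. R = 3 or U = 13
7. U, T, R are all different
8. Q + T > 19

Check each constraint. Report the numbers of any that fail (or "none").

1. Q + R + T = 11 + 3 + 10 = 24, not 23 — violated.
2. min(3, 14) = 3 — OK.
3. 11 = 8*1 + 3, so 8 does not divide 11 — violated.
4. R = 3, Q = 11; 3 ≤ 11 — OK.
5. 3 / 3 = 1, so 3 divides 3 — OK.
6. R = 3 = 3 (first disjunct) — OK.
7. values 14, 10, 3 are pairwise distinct — OK.
8. Q + T = 11 + 10 = 21; 21 > 19 — OK.

No — constraints 1, 3 are not satisfied.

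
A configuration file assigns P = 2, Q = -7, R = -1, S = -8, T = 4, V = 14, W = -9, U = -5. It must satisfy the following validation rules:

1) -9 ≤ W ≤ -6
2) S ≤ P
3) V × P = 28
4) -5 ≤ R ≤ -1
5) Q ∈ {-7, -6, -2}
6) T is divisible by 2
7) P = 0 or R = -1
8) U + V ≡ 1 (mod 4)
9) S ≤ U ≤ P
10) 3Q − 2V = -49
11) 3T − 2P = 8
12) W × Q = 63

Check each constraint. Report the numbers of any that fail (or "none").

1) W = -9 lies in [-9, -6]  yes
2) S = -8, P = 2; -8 ≤ 2  yes
3) V × P = 14 × 2 = 28  yes
4) R = -1 lies in [-5, -1]  yes
5) Q = -7 is in {-7, -6, -2}  yes
6) 4 / 2 = 2, so 2 divides 4  yes
7) P = 2 ≠ 0, but R = -1 = -1 (second disjunct)  yes
8) U + V = 9; 9 mod 4 = 1  yes
9) values -8 ≤ -5 ≤ 2  yes
10) 3Q − 2V = 3(-7) − 2(14) = -49  yes
11) 3T − 2P = 3(4) − 2(2) = 8  yes
12) W × Q = -9 × (-7) = 63  yes

Yes — all constraints hold.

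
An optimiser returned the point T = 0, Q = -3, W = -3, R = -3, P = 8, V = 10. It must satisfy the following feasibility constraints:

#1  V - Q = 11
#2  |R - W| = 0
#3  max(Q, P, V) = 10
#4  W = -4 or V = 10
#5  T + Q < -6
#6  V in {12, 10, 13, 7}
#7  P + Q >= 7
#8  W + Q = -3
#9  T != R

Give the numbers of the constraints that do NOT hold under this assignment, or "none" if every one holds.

No — constraints 1, 5, 7, and 8 are not satisfied.

#1 V - Q = 10 - (-3) = 13, not 11  fails
#2 |-3 - (-3)| = 0  holds
#3 max(-3, 8, 10) = 10  holds
#4 W = -3 ≠ -4, but V = 10 = 10 (second disjunct)  holds
#5 T + Q = 0 + (-3) = -3; -3 ≥ -6, bound -6 not met  fails
#6 V = 10 is in {12, 10, 13, 7}  holds
#7 P + Q = 8 + (-3) = 5; 5 < 7, bound 7 not met  fails
#8 W + Q = -3 + (-3) = -6, not -3  fails
#9 T = 0, R = -3; distinct  holds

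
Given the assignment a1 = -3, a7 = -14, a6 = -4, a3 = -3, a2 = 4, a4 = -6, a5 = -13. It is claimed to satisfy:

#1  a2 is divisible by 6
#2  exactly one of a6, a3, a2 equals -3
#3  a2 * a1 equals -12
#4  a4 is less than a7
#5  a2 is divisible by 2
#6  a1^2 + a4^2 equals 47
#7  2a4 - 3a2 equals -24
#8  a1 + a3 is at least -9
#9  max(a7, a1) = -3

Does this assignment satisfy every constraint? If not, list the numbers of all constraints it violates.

#1 4 = 6*0 + 4, so 6 does not divide 4 — does not hold.
#2 a6=-4, a3=-3, a2=4; 1 of them equals -3 — holds.
#3 a2 * a1 = 4 * (-3) = -12 — holds.
#4 a4 = -6, a7 = -14; -6 ≥ -14 (want <) — does not hold.
#5 4 / 2 = 2, so 2 divides 4 — holds.
#6 a1^2 + a4^2 = (-3)^2 + (-6)^2 = 9 + 36 = 45, not 47 — does not hold.
#7 2a4 - 3a2 = 2(-6) - 3(4) = -24 — holds.
#8 a1 + a3 = -3 + (-3) = -6; -6 ≥ -9 — holds.
#9 max(-14, -3) = -3 — holds.

The assignment fails constraints 1, 4, and 6.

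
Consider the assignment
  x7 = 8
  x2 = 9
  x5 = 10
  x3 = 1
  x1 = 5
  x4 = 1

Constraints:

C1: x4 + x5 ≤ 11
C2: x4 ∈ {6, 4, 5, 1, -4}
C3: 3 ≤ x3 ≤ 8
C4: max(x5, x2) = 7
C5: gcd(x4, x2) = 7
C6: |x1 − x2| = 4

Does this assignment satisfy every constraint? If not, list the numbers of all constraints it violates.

Violated: 3, 4, 5.

C1: x4 + x5 = 1 + 10 = 11; 11 ≤ 11 — OK.
C2: x4 = 1 is in {6, 4, 5, 1, -4} — OK.
C3: x3 = 1 is outside [3, 8] — violated.
C4: max(10, 9) = 10, not 7 — violated.
C5: gcd(1, 9) = 1, not 7 — violated.
C6: |5 − 9| = 4 — OK.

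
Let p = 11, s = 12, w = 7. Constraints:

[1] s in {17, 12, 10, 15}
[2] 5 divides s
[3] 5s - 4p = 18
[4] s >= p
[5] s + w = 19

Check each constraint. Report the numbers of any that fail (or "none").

No — constraints 2 and 3 are not satisfied.

[1] s = 12 is in {17, 12, 10, 15} — satisfied.
[2] 12 = 5*2 + 2, so 5 does not divide 12 — violated.
[3] 5s - 4p = 5(12) - 4(11) = 16, not 18 — violated.
[4] s = 12, p = 11; 12 ≥ 11 — satisfied.
[5] s + w = 12 + 7 = 19 — satisfied.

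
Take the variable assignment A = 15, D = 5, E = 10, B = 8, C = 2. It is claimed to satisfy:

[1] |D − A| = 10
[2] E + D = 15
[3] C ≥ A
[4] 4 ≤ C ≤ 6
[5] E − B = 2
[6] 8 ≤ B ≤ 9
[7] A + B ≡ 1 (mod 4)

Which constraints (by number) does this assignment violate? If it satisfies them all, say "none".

No — constraints 3, 4, and 7 are not satisfied.

[1] |5 − 15| = 10 — OK.
[2] E + D = 10 + 5 = 15 — OK.
[3] C = 2, A = 15; 2 < 15 (want ≥) — violated.
[4] C = 2 is outside [4, 6] — violated.
[5] E − B = 10 − 8 = 2 — OK.
[6] B = 8 lies in [8, 9] — OK.
[7] A + B = 23; 23 mod 4 = 3, not 1 — violated.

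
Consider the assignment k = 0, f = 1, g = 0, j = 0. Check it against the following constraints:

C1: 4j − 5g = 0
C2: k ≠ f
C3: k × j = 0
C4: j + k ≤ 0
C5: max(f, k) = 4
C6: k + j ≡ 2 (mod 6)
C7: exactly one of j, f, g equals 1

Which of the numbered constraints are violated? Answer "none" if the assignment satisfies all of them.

C1: 4j − 5g = 4(0) − 5(0) = 0 — OK.
C2: k = 0, f = 1; distinct — OK.
C3: k × j = 0 × 0 = 0 — OK.
C4: j + k = 0 + 0 = 0; 0 ≤ 0 — OK.
C5: max(1, 0) = 1, not 4 — violated.
C6: k + j = 0; 0 mod 6 = 0, not 2 — violated.
C7: j=0, f=1, g=0; 1 of them equals 1 — OK.

The assignment fails constraints 5 and 6.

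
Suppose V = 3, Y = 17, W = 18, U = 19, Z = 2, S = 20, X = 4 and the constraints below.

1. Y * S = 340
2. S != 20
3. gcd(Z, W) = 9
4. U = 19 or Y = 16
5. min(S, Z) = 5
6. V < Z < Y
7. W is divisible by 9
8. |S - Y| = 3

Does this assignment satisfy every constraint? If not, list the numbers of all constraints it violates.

Constraints 2, 3, 5, 6 are violated.

1. Y * S = 17 * 20 = 340  true
2. S = 20, but 20 is required to differ  false
3. gcd(2, 18) = 2, not 9  false
4. U = 19 = 19 (first disjunct)  true
5. min(20, 2) = 2, not 5  false
6. values 3, 2, 17; V = 3 is not < Z = 2  false
7. 18 / 9 = 2, so 9 divides 18  true
8. |20 - 17| = 3  true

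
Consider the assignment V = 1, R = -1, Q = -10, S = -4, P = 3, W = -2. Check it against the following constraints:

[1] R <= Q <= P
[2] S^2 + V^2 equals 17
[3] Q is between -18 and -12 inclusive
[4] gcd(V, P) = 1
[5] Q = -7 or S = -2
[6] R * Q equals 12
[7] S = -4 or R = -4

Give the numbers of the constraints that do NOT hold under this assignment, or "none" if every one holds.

[1] values -1, -10, 3; R = -1 is not <= Q = -10 — violated.
[2] S^2 + V^2 = (-4)^2 + 1^2 = 16 + 1 = 17 — satisfied.
[3] Q = -10 is outside [-18, -12] — violated.
[4] gcd(1, 3) = 1 — satisfied.
[5] Q = -10 ≠ -7 and S = -4 ≠ -2; both disjuncts false — violated.
[6] R * Q = -1 * (-10) = 10, not 12 — violated.
[7] S = -4 = -4 (first disjunct) — satisfied.

Violated: 1, 3, 5, and 6.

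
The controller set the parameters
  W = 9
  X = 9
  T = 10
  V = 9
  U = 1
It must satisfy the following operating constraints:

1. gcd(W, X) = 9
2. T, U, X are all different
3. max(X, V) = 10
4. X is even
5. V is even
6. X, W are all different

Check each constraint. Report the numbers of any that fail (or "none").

1. gcd(9, 9) = 9 — OK.
2. values 10, 1, 9 are pairwise distinct — OK.
3. max(9, 9) = 9, not 10 — violated.
4. X = 9 is odd — violated.
5. V = 9 is odd — violated.
6. X = W = 9, not all different — violated.

Violated: 3, 4, 5, and 6.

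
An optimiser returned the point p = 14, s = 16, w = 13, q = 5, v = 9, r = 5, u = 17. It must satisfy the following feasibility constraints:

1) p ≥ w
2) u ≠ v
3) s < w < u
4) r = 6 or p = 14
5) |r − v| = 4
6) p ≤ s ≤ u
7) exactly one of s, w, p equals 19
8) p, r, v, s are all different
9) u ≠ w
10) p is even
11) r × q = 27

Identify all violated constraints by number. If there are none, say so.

No — constraints 3, 7, and 11 are not satisfied.

1) p = 14, w = 13; 14 ≥ 13 — holds.
2) u = 17, v = 9; distinct — holds.
3) values 16, 13, 17; s = 16 is not < w = 13 — fails.
4) r = 5 ≠ 6, but p = 14 = 14 (second disjunct) — holds.
5) |5 − 9| = 4 — holds.
6) values 14 ≤ 16 ≤ 17 — holds.
7) s=16, w=13, p=14; 0 of them equal 19, not exactly one — fails.
8) values 14, 5, 9, 16 are pairwise distinct — holds.
9) u = 17, w = 13; distinct — holds.
10) p = 14 is even — holds.
11) r × q = 5 × 5 = 25, not 27 — fails.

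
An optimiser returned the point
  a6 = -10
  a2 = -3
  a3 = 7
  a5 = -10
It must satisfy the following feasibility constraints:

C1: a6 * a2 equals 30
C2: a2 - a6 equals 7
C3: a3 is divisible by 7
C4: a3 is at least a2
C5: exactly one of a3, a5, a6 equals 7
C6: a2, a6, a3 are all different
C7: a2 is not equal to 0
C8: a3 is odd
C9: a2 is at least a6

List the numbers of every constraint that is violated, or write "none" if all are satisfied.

C1: a6 * a2 = -10 * (-3) = 30  ✔
C2: a2 - a6 = -3 - (-10) = 7  ✔
C3: 7 / 7 = 1, so 7 divides 7  ✔
C4: a3 = 7, a2 = -3; 7 ≥ -3  ✔
C5: a3=7, a5=-10, a6=-10; 1 of them equals 7  ✔
C6: values -3, -10, 7 are pairwise distinct  ✔
C7: a2 = -3, and -3 ≠ 0  ✔
C8: a3 = 7 is odd  ✔
C9: a2 = -3, a6 = -10; -3 ≥ -10  ✔

Yes — all constraints hold.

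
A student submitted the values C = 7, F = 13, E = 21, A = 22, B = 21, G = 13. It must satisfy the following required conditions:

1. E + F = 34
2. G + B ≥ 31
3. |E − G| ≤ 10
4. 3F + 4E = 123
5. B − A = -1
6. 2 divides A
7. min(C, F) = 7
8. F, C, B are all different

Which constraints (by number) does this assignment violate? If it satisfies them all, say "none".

1. E + F = 21 + 13 = 34  true
2. G + B = 13 + 21 = 34; 34 ≥ 31  true
3. |21 − 13| = 8; 8 ≤ 10  true
4. 3F + 4E = 3(13) + 4(21) = 123  true
5. B − A = 21 − 22 = -1  true
6. 22 / 2 = 11, so 2 divides 22  true
7. min(7, 13) = 7  true
8. values 13, 7, 21 are pairwise distinct  true

Yes — all constraints hold.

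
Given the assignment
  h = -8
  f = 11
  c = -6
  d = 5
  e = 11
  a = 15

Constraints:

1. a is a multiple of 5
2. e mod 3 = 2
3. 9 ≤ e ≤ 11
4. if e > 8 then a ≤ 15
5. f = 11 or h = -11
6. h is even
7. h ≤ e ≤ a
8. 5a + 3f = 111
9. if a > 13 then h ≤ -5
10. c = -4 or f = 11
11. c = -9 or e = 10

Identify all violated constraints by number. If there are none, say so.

Constraints 8 and 11 are violated.

1. 15 / 5 = 3, so 5 divides 15 — holds.
2. 11 mod 3 = 2 — holds.
3. e = 11 lies in [9, 11] — holds.
4. e = 11 > 8, so we need a ≤ 15; a = 15 ≤ 15 — holds.
5. f = 11 = 11 (first disjunct) — holds.
6. h = -8 is even — holds.
7. values -8 ≤ 11 ≤ 15 — holds.
8. 5a + 3f = 5(15) + 3(11) = 108, not 111 — does not hold.
9. a = 15 > 13, so we need h ≤ -5; h = -8 ≤ -5 — holds.
10. c = -6 ≠ -4, but f = 11 = 11 (second disjunct) — holds.
11. c = -6 ≠ -9 and e = 11 ≠ 10; both disjuncts false — does not hold.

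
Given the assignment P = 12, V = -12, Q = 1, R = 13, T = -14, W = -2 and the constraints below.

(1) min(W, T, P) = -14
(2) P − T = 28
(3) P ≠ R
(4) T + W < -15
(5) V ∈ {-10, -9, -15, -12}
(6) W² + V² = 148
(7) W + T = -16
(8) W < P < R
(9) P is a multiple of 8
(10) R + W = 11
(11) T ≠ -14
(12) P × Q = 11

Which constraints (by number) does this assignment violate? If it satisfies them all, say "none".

(1) min(-2, -14, 12) = -14 — OK.
(2) P − T = 12 − (-14) = 26, not 28 — violated.
(3) P = 12, R = 13; distinct — OK.
(4) T + W = -14 + (-2) = -16; -16 < -15 — OK.
(5) V = -12 is in {-10, -9, -15, -12} — OK.
(6) W² + V² = (-2)² + (-12)² = 4 + 144 = 148 — OK.
(7) W + T = -2 + (-14) = -16 — OK.
(8) values -2 < 12 < 13 — OK.
(9) 12 = 8×1 + 4, so 8 does not divide 12 — violated.
(10) R + W = 13 + (-2) = 11 — OK.
(11) T = -14, but -14 is required to differ — violated.
(12) P × Q = 12 × 1 = 12, not 11 — violated.

Constraints 2, 9, 11, 12 do not hold.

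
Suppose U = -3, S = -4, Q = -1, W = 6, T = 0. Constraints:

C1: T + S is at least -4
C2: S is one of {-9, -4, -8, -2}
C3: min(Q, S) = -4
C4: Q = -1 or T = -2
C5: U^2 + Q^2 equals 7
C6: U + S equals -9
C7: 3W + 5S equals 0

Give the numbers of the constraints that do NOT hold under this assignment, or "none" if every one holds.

Violated: 5, 6, 7.

C1: T + S = 0 + (-4) = -4; -4 ≥ -4  holds
C2: S = -4 is in {-9, -4, -8, -2}  holds
C3: min(-1, -4) = -4  holds
C4: Q = -1 = -1 (first disjunct)  holds
C5: U^2 + Q^2 = (-3)^2 + (-1)^2 = 9 + 1 = 10, not 7  fails
C6: U + S = -3 + (-4) = -7, not -9  fails
C7: 3W + 5S = 3(6) + 5(-4) = -2, not 0  fails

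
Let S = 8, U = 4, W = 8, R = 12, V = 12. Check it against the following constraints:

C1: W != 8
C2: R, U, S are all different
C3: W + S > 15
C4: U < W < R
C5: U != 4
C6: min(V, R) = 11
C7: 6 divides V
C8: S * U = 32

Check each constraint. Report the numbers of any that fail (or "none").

C1: W = 8, but 8 is required to differ  no
C2: values 12, 4, 8 are pairwise distinct  yes
C3: W + S = 8 + 8 = 16; 16 > 15  yes
C4: values 4 < 8 < 12  yes
C5: U = 4, but 4 is required to differ  no
C6: min(12, 12) = 12, not 11  no
C7: 12 / 6 = 2, so 6 divides 12  yes
C8: S * U = 8 * 4 = 32  yes

The assignment fails constraints 1, 5, and 6.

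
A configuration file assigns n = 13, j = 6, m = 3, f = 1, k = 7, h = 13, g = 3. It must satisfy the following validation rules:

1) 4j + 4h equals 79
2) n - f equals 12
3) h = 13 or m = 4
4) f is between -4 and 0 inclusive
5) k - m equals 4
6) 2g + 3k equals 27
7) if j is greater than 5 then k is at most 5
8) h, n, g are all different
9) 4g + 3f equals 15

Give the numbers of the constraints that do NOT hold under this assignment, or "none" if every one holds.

Violated: 1, 4, 7, and 8.

1) 4j + 4h = 4(6) + 4(13) = 76, not 79 — violated.
2) n - f = 13 - 1 = 12 — satisfied.
3) h = 13 = 13 (first disjunct) — satisfied.
4) f = 1 is outside [-4, 0] — violated.
5) k - m = 7 - 3 = 4 — satisfied.
6) 2g + 3k = 2(3) + 3(7) = 27 — satisfied.
7) j = 6 > 5, so we need k ≤ 5; but k = 7 > 5 — violated.
8) h = n = 13, not all different — violated.
9) 4g + 3f = 4(3) + 3(1) = 15 — satisfied.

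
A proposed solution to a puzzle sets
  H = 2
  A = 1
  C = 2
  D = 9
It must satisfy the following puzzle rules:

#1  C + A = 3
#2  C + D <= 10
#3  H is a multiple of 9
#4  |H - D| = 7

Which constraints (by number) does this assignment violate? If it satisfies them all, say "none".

Violated: 2 and 3.

#1 C + A = 2 + 1 = 3 — satisfied.
#2 C + D = 2 + 9 = 11; 11 > 10, bound 10 not met — violated.
#3 2 = 9*0 + 2, so 9 does not divide 2 — violated.
#4 |2 - 9| = 7 — satisfied.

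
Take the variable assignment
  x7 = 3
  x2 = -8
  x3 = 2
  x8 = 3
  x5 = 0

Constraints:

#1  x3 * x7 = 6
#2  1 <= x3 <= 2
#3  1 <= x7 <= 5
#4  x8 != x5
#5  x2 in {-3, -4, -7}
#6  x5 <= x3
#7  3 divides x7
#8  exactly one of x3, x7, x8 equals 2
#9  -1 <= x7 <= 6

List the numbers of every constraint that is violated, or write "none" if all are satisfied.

Constraint 5 is violated.

#1 x3 * x7 = 2 * 3 = 6 — satisfied.
#2 x3 = 2 lies in [1, 2] — satisfied.
#3 x7 = 3 lies in [1, 5] — satisfied.
#4 x8 = 3, x5 = 0; distinct — satisfied.
#5 x2 = -8 is not in {-3, -4, -7} — violated.
#6 x5 = 0, x3 = 2; 0 ≤ 2 — satisfied.
#7 3 / 3 = 1, so 3 divides 3 — satisfied.
#8 x3=2, x7=3, x8=3; 1 of them equals 2 — satisfied.
#9 x7 = 3 lies in [-1, 6] — satisfied.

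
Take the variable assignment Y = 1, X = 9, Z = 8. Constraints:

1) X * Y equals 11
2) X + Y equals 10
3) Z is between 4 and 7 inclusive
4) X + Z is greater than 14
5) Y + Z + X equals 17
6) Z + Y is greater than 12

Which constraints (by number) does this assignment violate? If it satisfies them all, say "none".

No — constraints 1, 3, 5, and 6 are not satisfied.

1) X * Y = 9 * 1 = 9, not 11  fails
2) X + Y = 9 + 1 = 10  holds
3) Z = 8 is outside [4, 7]  fails
4) X + Z = 9 + 8 = 17; 17 > 14  holds
5) Y + Z + X = 1 + 8 + 9 = 18, not 17  fails
6) Z + Y = 8 + 1 = 9; 9 ≤ 12, bound 12 not met  fails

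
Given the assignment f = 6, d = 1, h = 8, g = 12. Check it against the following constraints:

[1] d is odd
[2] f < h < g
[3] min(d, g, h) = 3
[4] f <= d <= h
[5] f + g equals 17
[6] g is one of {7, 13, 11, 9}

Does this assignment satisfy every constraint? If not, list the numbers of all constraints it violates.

[1] d = 1 is odd  yes
[2] values 6 < 8 < 12  yes
[3] min(1, 12, 8) = 1, not 3  no
[4] values 6, 1, 8; f = 6 is not <= d = 1  no
[5] f + g = 6 + 12 = 18, not 17  no
[6] g = 12 is not in {7, 13, 11, 9}  no

Constraints 3, 4, 5, 6 are violated.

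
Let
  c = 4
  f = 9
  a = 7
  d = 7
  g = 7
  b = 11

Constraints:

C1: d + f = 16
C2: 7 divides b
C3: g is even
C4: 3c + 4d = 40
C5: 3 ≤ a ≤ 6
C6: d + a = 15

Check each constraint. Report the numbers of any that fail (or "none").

C1: d + f = 7 + 9 = 16 — holds.
C2: 11 = 7×1 + 4, so 7 does not divide 11 — fails.
C3: g = 7 is odd — fails.
C4: 3c + 4d = 3(4) + 4(7) = 40 — holds.
C5: a = 7 is outside [3, 6] — fails.
C6: d + a = 7 + 7 = 14, not 15 — fails.

Violated: 2, 3, 5, 6.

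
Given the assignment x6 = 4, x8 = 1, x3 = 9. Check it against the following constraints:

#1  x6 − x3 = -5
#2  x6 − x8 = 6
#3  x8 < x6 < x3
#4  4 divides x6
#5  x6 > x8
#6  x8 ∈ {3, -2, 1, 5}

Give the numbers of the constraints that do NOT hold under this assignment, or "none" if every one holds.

Constraint 2 does not hold.

#1 x6 − x3 = 4 − 9 = -5 — satisfied.
#2 x6 − x8 = 4 − 1 = 3, not 6 — violated.
#3 values 1 < 4 < 9 — satisfied.
#4 4 / 4 = 1, so 4 divides 4 — satisfied.
#5 x6 = 4, x8 = 1; 4 > 1 — satisfied.
#6 x8 = 1 is in {3, -2, 1, 5} — satisfied.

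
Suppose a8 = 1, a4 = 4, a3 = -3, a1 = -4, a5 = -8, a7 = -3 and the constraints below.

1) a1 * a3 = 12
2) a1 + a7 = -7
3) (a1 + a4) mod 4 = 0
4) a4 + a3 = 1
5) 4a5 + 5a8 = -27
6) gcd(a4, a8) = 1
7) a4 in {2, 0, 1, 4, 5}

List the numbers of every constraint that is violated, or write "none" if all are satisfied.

1) a1 * a3 = -4 * (-3) = 12  yes
2) a1 + a7 = -4 + (-3) = -7  yes
3) a1 + a4 = 0; 0 mod 4 = 0  yes
4) a4 + a3 = 4 + (-3) = 1  yes
5) 4a5 + 5a8 = 4(-8) + 5(1) = -27  yes
6) gcd(4, 1) = 1  yes
7) a4 = 4 is in {2, 0, 1, 4, 5}  yes

All constraints are satisfied.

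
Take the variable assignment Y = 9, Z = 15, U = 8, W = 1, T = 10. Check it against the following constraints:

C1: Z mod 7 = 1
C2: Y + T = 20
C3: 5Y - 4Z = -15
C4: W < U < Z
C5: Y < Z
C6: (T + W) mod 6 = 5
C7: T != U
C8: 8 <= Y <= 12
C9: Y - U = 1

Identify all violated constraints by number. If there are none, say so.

Constraint 2 is violated.

C1: 15 mod 7 = 1 — holds.
C2: Y + T = 9 + 10 = 19, not 20 — does not hold.
C3: 5Y - 4Z = 5(9) - 4(15) = -15 — holds.
C4: values 1 < 8 < 15 — holds.
C5: Y = 9, Z = 15; 9 < 15 — holds.
C6: T + W = 11; 11 mod 6 = 5 — holds.
C7: T = 10, U = 8; distinct — holds.
C8: Y = 9 lies in [8, 12] — holds.
C9: Y - U = 9 - 8 = 1 — holds.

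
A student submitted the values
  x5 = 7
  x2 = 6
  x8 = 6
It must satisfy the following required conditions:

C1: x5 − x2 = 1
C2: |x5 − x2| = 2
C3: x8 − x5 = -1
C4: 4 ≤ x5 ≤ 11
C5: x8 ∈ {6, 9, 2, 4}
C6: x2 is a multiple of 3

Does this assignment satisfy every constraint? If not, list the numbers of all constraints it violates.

Constraint 2 does not hold.

C1: x5 − x2 = 7 − 6 = 1  yes
C2: |7 − 6| = 1, not 2  no
C3: x8 − x5 = 6 − 7 = -1  yes
C4: x5 = 7 lies in [4, 11]  yes
C5: x8 = 6 is in {6, 9, 2, 4}  yes
C6: 6 / 3 = 2, so 3 divides 6  yes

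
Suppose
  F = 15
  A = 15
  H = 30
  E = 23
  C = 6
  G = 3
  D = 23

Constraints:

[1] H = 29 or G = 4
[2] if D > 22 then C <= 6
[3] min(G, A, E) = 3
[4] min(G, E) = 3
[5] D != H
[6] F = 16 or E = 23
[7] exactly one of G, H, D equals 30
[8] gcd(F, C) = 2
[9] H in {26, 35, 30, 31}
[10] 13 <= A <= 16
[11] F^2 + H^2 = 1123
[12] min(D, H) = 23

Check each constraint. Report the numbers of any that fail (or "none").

Constraints 1, 8, and 11 are violated.

[1] H = 30 ≠ 29 and G = 3 ≠ 4; both disjuncts false  FAIL
[2] D = 23 > 22, so we need C ≤ 6; C = 6 ≤ 6  OK
[3] min(3, 15, 23) = 3  OK
[4] min(3, 23) = 3  OK
[5] D = 23, H = 30; distinct  OK
[6] F = 15 ≠ 16, but E = 23 = 23 (second disjunct)  OK
[7] G=3, H=30, D=23; 1 of them equals 30  OK
[8] gcd(15, 6) = 3, not 2  FAIL
[9] H = 30 is in {26, 35, 30, 31}  OK
[10] A = 15 lies in [13, 16]  OK
[11] F^2 + H^2 = 15^2 + 30^2 = 225 + 900 = 1125, not 1123  FAIL
[12] min(23, 30) = 23  OK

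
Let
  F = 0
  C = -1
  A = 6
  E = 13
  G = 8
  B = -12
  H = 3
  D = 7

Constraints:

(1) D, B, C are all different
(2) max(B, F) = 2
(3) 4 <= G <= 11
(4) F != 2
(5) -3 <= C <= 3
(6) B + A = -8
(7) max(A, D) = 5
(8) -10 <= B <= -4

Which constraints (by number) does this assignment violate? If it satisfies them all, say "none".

(1) values 7, -12, -1 are pairwise distinct — holds.
(2) max(-12, 0) = 0, not 2 — fails.
(3) G = 8 lies in [4, 11] — holds.
(4) F = 0, and 0 ≠ 2 — holds.
(5) C = -1 lies in [-3, 3] — holds.
(6) B + A = -12 + 6 = -6, not -8 — fails.
(7) max(6, 7) = 7, not 5 — fails.
(8) B = -12 is outside [-10, -4] — fails.

The assignment fails constraints 2, 6, 7, 8.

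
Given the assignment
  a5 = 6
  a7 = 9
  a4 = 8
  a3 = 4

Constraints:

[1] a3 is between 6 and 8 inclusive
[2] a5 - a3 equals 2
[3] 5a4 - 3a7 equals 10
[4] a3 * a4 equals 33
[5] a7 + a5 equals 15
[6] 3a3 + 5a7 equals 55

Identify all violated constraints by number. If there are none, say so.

[1] a3 = 4 is outside [6, 8]  fails
[2] a5 - a3 = 6 - 4 = 2  holds
[3] 5a4 - 3a7 = 5(8) - 3(9) = 13, not 10  fails
[4] a3 * a4 = 4 * 8 = 32, not 33  fails
[5] a7 + a5 = 9 + 6 = 15  holds
[6] 3a3 + 5a7 = 3(4) + 5(9) = 57, not 55  fails

Constraints 1, 3, 4, 6 do not hold.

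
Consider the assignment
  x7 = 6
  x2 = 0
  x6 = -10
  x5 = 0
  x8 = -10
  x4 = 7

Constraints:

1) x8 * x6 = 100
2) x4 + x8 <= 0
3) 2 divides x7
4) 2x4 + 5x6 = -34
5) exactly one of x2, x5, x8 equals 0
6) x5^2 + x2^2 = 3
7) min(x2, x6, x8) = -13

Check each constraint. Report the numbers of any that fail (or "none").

1) x8 * x6 = -10 * (-10) = 100 — holds.
2) x4 + x8 = 7 + (-10) = -3; -3 ≤ 0 — holds.
3) 6 / 2 = 3, so 2 divides 6 — holds.
4) 2x4 + 5x6 = 2(7) + 5(-10) = -36, not -34 — does not hold.
5) x2=0, x5=0, x8=-10; 2 of them equal 0, not exactly one — does not hold.
6) x5^2 + x2^2 = 0^2 + 0^2 = 0 + 0 = 0, not 3 — does not hold.
7) min(0, -10, -10) = -10, not -13 — does not hold.

Constraints 4, 5, 6, 7 are violated.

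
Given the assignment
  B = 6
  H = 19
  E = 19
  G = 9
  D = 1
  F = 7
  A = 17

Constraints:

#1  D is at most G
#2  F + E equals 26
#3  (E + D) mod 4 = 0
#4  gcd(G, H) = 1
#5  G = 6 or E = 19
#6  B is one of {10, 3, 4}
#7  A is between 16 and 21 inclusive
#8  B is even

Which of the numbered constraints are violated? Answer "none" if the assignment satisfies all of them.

Constraint 6 does not hold.

#1 D = 1, G = 9; 1 ≤ 9 — satisfied.
#2 F + E = 7 + 19 = 26 — satisfied.
#3 E + D = 20; 20 mod 4 = 0 — satisfied.
#4 gcd(9, 19) = 1 — satisfied.
#5 G = 9 ≠ 6, but E = 19 = 19 (second disjunct) — satisfied.
#6 B = 6 is not in {10, 3, 4} — violated.
#7 A = 17 lies in [16, 21] — satisfied.
#8 B = 6 is even — satisfied.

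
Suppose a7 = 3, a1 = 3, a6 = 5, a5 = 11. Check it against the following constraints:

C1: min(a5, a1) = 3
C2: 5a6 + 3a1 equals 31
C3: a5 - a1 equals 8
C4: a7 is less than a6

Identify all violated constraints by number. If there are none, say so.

The assignment fails constraint 2.

C1: min(11, 3) = 3  yes
C2: 5a6 + 3a1 = 5(5) + 3(3) = 34, not 31  no
C3: a5 - a1 = 11 - 3 = 8  yes
C4: a7 = 3, a6 = 5; 3 < 5  yes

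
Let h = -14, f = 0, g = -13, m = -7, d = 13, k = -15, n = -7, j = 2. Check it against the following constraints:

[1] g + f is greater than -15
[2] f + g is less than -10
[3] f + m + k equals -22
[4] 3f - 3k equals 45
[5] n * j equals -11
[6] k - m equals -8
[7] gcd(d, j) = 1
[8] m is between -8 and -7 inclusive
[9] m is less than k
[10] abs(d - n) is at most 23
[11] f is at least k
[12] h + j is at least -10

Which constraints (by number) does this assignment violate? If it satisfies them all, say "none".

[1] g + f = -13 + 0 = -13; -13 > -15  ✓
[2] f + g = 0 + (-13) = -13; -13 < -10  ✓
[3] f + m + k = 0 + (-7) + (-15) = -22  ✓
[4] 3f - 3k = 3(0) - 3(-15) = 45  ✓
[5] n * j = -7 * 2 = -14, not -11  ✗
[6] k - m = -15 - (-7) = -8  ✓
[7] gcd(13, 2) = 1  ✓
[8] m = -7 lies in [-8, -7]  ✓
[9] m = -7, k = -15; -7 ≥ -15 (want <)  ✗
[10] abs(13 - (-7)) = 20; 20 ≤ 23  ✓
[11] f = 0, k = -15; 0 ≥ -15  ✓
[12] h + j = -14 + 2 = -12; -12 < -10, bound -10 not met  ✗

Constraints 5, 9, 12 do not hold.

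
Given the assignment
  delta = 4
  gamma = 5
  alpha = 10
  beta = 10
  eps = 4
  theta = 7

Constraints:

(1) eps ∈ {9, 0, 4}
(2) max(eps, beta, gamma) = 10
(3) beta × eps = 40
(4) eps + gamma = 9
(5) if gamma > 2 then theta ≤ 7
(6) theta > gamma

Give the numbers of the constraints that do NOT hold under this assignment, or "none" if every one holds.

(1) eps = 4 is in {9, 0, 4} — OK.
(2) max(4, 10, 5) = 10 — OK.
(3) beta × eps = 10 × 4 = 40 — OK.
(4) eps + gamma = 4 + 5 = 9 — OK.
(5) gamma = 5 > 2, so we need theta ≤ 7; theta = 7 ≤ 7 — OK.
(6) theta = 7, gamma = 5; 7 > 5 — OK.

The assignment satisfies every constraint.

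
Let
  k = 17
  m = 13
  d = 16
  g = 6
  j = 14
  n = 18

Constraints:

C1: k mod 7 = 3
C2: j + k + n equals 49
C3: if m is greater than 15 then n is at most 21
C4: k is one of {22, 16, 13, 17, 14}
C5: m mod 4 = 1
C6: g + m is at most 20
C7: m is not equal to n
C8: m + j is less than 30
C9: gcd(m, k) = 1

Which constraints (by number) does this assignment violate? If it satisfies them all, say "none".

All constraints are satisfied.

C1: 17 mod 7 = 3 — holds.
C2: j + k + n = 14 + 17 + 18 = 49 — holds.
C3: m = 13, not > 15; antecedent false, conditional vacuously true — holds.
C4: k = 17 is in {22, 16, 13, 17, 14} — holds.
C5: 13 mod 4 = 1 — holds.
C6: g + m = 6 + 13 = 19; 19 ≤ 20 — holds.
C7: m = 13, n = 18; distinct — holds.
C8: m + j = 13 + 14 = 27; 27 < 30 — holds.
C9: gcd(13, 17) = 1 — holds.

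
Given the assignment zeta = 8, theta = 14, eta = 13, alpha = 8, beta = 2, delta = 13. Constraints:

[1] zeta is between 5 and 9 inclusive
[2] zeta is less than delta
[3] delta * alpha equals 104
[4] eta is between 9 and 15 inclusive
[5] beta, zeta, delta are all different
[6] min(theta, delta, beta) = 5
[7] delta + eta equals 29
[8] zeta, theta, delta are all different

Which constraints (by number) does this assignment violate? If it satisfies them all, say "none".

Constraints 6 and 7 do not hold.

[1] zeta = 8 lies in [5, 9]  OK
[2] zeta = 8, delta = 13; 8 < 13  OK
[3] delta * alpha = 13 * 8 = 104  OK
[4] eta = 13 lies in [9, 15]  OK
[5] values 2, 8, 13 are pairwise distinct  OK
[6] min(14, 13, 2) = 2, not 5  FAIL
[7] delta + eta = 13 + 13 = 26, not 29  FAIL
[8] values 8, 14, 13 are pairwise distinct  OK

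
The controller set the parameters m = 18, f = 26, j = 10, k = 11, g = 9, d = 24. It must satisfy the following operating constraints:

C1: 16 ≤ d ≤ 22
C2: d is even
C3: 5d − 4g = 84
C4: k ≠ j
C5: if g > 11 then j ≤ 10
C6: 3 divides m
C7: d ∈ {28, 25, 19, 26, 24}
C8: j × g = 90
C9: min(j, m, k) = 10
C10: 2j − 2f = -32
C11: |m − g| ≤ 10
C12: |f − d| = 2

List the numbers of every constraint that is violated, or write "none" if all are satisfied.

No — constraint 1 is not satisfied.

C1: d = 24 is outside [16, 22] — violated.
C2: d = 24 is even — satisfied.
C3: 5d − 4g = 5(24) − 4(9) = 84 — satisfied.
C4: k = 11, j = 10; distinct — satisfied.
C5: g = 9, not > 11; antecedent false, conditional vacuously true — satisfied.
C6: 18 / 3 = 6, so 3 divides 18 — satisfied.
C7: d = 24 is in {28, 25, 19, 26, 24} — satisfied.
C8: j × g = 10 × 9 = 90 — satisfied.
C9: min(10, 18, 11) = 10 — satisfied.
C10: 2j − 2f = 2(10) − 2(26) = -32 — satisfied.
C11: |18 − 9| = 9; 9 ≤ 10 — satisfied.
C12: |26 − 24| = 2 — satisfied.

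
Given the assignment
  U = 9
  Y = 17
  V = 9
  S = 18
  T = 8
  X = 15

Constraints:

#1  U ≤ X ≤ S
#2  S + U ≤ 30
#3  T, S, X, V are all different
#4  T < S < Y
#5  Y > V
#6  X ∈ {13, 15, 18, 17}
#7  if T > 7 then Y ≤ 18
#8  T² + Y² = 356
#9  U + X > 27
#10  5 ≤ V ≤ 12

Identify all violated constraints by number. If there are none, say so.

#1 values 9 ≤ 15 ≤ 18  ✓
#2 S + U = 18 + 9 = 27; 27 ≤ 30  ✓
#3 values 8, 18, 15, 9 are pairwise distinct  ✓
#4 values 8, 18, 17; S = 18 is not < Y = 17  ✗
#5 Y = 17, V = 9; 17 > 9  ✓
#6 X = 15 is in {13, 15, 18, 17}  ✓
#7 T = 8 > 7, so we need Y ≤ 18; Y = 17 ≤ 18  ✓
#8 T² + Y² = 8² + 17² = 64 + 289 = 353, not 356  ✗
#9 U + X = 9 + 15 = 24; 24 ≤ 27, bound 27 not met  ✗
#10 V = 9 lies in [5, 12]  ✓

Constraints 4, 8, and 9 are violated.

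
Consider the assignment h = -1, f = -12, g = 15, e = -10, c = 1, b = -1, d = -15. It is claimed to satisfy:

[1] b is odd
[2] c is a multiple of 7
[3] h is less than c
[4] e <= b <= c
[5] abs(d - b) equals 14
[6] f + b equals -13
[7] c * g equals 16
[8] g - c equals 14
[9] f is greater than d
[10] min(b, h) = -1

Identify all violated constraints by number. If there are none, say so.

[1] b = -1 is odd  ✓
[2] 1 = 7*0 + 1, so 7 does not divide 1  ✗
[3] h = -1, c = 1; -1 < 1  ✓
[4] values -10 <= -1 <= 1  ✓
[5] abs(-15 - (-1)) = 14  ✓
[6] f + b = -12 + (-1) = -13  ✓
[7] c * g = 1 * 15 = 15, not 16  ✗
[8] g - c = 15 - 1 = 14  ✓
[9] f = -12, d = -15; -12 > -15  ✓
[10] min(-1, -1) = -1  ✓

Constraints 2 and 7 do not hold.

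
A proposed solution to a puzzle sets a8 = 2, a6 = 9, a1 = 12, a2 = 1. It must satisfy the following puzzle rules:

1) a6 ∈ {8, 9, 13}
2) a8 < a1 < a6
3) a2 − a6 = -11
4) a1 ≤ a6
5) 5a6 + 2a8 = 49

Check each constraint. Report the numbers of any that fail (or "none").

1) a6 = 9 is in {8, 9, 13} — OK.
2) values 2, 12, 9; a1 = 12 is not < a6 = 9 — violated.
3) a2 − a6 = 1 − 9 = -8, not -11 — violated.
4) a1 = 12, a6 = 9; 12 > 9 (want ≤) — violated.
5) 5a6 + 2a8 = 5(9) + 2(2) = 49 — OK.

The assignment fails constraints 2, 3, and 4.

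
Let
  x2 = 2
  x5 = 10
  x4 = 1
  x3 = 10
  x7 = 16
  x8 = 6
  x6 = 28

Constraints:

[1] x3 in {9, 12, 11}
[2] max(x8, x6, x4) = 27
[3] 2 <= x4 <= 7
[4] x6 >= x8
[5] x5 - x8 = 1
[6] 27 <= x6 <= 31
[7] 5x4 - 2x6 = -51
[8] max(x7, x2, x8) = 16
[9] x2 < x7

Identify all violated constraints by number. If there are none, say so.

[1] x3 = 10 is not in {9, 12, 11}  no
[2] max(6, 28, 1) = 28, not 27  no
[3] x4 = 1 is outside [2, 7]  no
[4] x6 = 28, x8 = 6; 28 ≥ 6  yes
[5] x5 - x8 = 10 - 6 = 4, not 1  no
[6] x6 = 28 lies in [27, 31]  yes
[7] 5x4 - 2x6 = 5(1) - 2(28) = -51  yes
[8] max(16, 2, 6) = 16  yes
[9] x2 = 2, x7 = 16; 2 < 16  yes

Constraints 1, 2, 3, and 5 do not hold.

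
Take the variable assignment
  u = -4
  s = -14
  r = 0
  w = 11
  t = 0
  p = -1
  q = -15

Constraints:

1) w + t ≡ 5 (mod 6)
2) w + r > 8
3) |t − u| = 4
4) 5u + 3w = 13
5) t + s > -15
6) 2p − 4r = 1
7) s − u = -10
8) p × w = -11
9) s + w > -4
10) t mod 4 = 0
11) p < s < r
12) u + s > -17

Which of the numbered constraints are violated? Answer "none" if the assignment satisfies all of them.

Constraints 6, 11, and 12 do not hold.

1) w + t = 11; 11 mod 6 = 5  yes
2) w + r = 11 + 0 = 11; 11 > 8  yes
3) |0 − (-4)| = 4  yes
4) 5u + 3w = 5(-4) + 3(11) = 13  yes
5) t + s = 0 + (-14) = -14; -14 > -15  yes
6) 2p − 4r = 2(-1) − 4(0) = -2, not 1  no
7) s − u = -14 − (-4) = -10  yes
8) p × w = -1 × 11 = -11  yes
9) s + w = -14 + 11 = -3; -3 > -4  yes
10) 0 mod 4 = 0  yes
11) values -1, -14, 0; p = -1 is not < s = -14  no
12) u + s = -4 + (-14) = -18; -18 ≤ -17, bound -17 not met  no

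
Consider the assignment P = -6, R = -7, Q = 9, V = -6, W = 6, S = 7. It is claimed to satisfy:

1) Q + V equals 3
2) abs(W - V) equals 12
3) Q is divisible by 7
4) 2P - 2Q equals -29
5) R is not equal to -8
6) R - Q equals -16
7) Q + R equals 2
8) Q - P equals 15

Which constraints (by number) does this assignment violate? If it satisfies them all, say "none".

1) Q + V = 9 + (-6) = 3  ✔
2) abs(6 - (-6)) = 12  ✔
3) 9 = 7*1 + 2, so 7 does not divide 9  ✘
4) 2P - 2Q = 2(-6) - 2(9) = -30, not -29  ✘
5) R = -7, and -7 ≠ -8  ✔
6) R - Q = -7 - 9 = -16  ✔
7) Q + R = 9 + (-7) = 2  ✔
8) Q - P = 9 - (-6) = 15  ✔

Constraints 3 and 4 are violated.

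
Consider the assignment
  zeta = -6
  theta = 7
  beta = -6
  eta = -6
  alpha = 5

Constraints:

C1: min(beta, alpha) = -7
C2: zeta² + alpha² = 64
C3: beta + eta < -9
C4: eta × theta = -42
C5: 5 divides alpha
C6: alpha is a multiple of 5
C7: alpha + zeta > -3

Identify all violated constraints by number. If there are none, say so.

Constraints 1 and 2 are violated.

C1: min(-6, 5) = -6, not -7 — does not hold.
C2: zeta² + alpha² = (-6)² + 5² = 36 + 25 = 61, not 64 — does not hold.
C3: beta + eta = -6 + (-6) = -12; -12 < -9 — holds.
C4: eta × theta = -6 × 7 = -42 — holds.
C5: 5 / 5 = 1, so 5 divides 5 — holds.
C6: 5 / 5 = 1, so 5 divides 5 — holds.
C7: alpha + zeta = 5 + (-6) = -1; -1 > -3 — holds.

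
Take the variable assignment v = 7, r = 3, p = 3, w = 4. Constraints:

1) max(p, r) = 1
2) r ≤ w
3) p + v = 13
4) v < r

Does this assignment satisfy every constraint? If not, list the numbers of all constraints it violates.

The assignment fails constraints 1, 3, 4.

1) max(3, 3) = 3, not 1  ✘
2) r = 3, w = 4; 3 ≤ 4  ✔
3) p + v = 3 + 7 = 10, not 13  ✘
4) v = 7, r = 3; 7 ≥ 3 (want <)  ✘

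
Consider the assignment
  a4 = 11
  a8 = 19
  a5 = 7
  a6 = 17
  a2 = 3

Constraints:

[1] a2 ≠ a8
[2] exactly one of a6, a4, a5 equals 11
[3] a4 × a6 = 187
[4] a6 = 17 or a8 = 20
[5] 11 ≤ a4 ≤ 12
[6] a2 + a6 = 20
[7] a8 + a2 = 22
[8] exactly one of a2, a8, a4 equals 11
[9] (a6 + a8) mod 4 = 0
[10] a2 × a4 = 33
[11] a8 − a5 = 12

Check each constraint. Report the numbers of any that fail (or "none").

All constraints are satisfied.

[1] a2 = 3, a8 = 19; distinct — satisfied.
[2] a6=17, a4=11, a5=7; 1 of them equals 11 — satisfied.
[3] a4 × a6 = 11 × 17 = 187 — satisfied.
[4] a6 = 17 = 17 (first disjunct) — satisfied.
[5] a4 = 11 lies in [11, 12] — satisfied.
[6] a2 + a6 = 3 + 17 = 20 — satisfied.
[7] a8 + a2 = 19 + 3 = 22 — satisfied.
[8] a2=3, a8=19, a4=11; 1 of them equals 11 — satisfied.
[9] a6 + a8 = 36; 36 mod 4 = 0 — satisfied.
[10] a2 × a4 = 3 × 11 = 33 — satisfied.
[11] a8 − a5 = 19 − 7 = 12 — satisfied.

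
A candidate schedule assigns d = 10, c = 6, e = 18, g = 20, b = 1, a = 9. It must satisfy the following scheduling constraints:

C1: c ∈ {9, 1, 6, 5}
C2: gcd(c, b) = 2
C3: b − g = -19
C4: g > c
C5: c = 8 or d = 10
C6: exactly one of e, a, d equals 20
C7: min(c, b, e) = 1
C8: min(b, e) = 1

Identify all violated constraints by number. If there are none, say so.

C1: c = 6 is in {9, 1, 6, 5}  ✓
C2: gcd(6, 1) = 1, not 2  ✗
C3: b − g = 1 − 20 = -19  ✓
C4: g = 20, c = 6; 20 > 6  ✓
C5: c = 6 ≠ 8, but d = 10 = 10 (second disjunct)  ✓
C6: e=18, a=9, d=10; 0 of them equal 20, not exactly one  ✗
C7: min(6, 1, 18) = 1  ✓
C8: min(1, 18) = 1  ✓

The assignment fails constraints 2, 6.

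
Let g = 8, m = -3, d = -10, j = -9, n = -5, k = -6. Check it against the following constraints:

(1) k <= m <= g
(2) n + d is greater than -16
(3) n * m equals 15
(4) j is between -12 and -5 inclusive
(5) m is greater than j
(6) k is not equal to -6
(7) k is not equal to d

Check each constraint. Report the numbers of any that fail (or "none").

(1) values -6 <= -3 <= 8 — holds.
(2) n + d = -5 + (-10) = -15; -15 > -16 — holds.
(3) n * m = -5 * (-3) = 15 — holds.
(4) j = -9 lies in [-12, -5] — holds.
(5) m = -3, j = -9; -3 > -9 — holds.
(6) k = -6, but -6 is required to differ — fails.
(7) k = -6, d = -10; distinct — holds.

Constraint 6 is violated.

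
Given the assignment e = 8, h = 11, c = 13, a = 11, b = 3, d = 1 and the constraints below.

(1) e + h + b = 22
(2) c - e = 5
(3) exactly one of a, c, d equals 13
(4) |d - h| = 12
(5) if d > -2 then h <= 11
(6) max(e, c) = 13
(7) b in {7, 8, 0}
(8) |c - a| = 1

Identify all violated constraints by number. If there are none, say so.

Violated: 4, 7, and 8.

(1) e + h + b = 8 + 11 + 3 = 22 — holds.
(2) c - e = 13 - 8 = 5 — holds.
(3) a=11, c=13, d=1; 1 of them equals 13 — holds.
(4) |1 - 11| = 10, not 12 — does not hold.
(5) d = 1 > -2, so we need h ≤ 11; h = 11 ≤ 11 — holds.
(6) max(8, 13) = 13 — holds.
(7) b = 3 is not in {7, 8, 0} — does not hold.
(8) |13 - 11| = 2, not 1 — does not hold.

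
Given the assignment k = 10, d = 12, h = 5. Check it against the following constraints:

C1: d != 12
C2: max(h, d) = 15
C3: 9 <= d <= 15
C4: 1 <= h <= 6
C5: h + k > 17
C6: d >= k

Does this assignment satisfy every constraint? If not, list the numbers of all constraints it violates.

C1: d = 12, but 12 is required to differ  fails
C2: max(5, 12) = 12, not 15  fails
C3: d = 12 lies in [9, 15]  holds
C4: h = 5 lies in [1, 6]  holds
C5: h + k = 5 + 10 = 15; 15 ≤ 17, bound 17 not met  fails
C6: d = 12, k = 10; 12 ≥ 10  holds

No — constraints 1, 2, 5 are not satisfied.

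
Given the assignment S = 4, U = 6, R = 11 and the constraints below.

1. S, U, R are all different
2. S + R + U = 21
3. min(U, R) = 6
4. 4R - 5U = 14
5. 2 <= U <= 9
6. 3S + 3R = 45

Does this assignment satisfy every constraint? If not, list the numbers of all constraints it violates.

1. values 4, 6, 11 are pairwise distinct — satisfied.
2. S + R + U = 4 + 11 + 6 = 21 — satisfied.
3. min(6, 11) = 6 — satisfied.
4. 4R - 5U = 4(11) - 5(6) = 14 — satisfied.
5. U = 6 lies in [2, 9] — satisfied.
6. 3S + 3R = 3(4) + 3(11) = 45 — satisfied.

No violations.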